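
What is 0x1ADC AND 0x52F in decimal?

12

0x1ADC = 1101011011100
0x52F = 0010100101111
AND → 0000000001100 = 12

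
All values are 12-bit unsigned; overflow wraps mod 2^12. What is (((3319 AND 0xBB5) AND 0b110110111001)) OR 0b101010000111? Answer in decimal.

3319 = 110011110111
0xBB5 = 101110110101
→ AND → 100010110101 = 2229
0b110110111001 = 110110111001
→ AND → 100010110001 = 2225
0b101010000111 = 101010000111
→ OR → 101010110111 = 2743

2743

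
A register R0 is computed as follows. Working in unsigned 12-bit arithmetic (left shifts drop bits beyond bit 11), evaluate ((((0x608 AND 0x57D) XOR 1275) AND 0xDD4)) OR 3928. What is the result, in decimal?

0x608 = 011000001000
0x57D = 010101111101
→ AND → 010000001000 = 1032
1275 = 010011111011
→ XOR → 000011110011 = 243
0xDD4 = 110111010100
→ AND → 000011010000 = 208
3928 = 111101011000
→ OR → 111111011000 = 4056

4056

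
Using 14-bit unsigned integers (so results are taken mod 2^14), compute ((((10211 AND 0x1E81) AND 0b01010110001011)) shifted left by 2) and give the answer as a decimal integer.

10211 = 10011111100011
0x1E81 = 01111010000001
→ AND → 00011010000001 = 1665
0b01010110001011 = 01010110001011
→ AND → 00010010000001 = 1153
→ shifted left by 2 (mod 2^14) → 01001000000100 = 4612

4612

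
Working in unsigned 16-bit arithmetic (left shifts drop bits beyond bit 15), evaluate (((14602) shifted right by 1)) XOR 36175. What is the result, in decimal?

14602 = 0011100100001010
→ shifted right by 1 → 0001110010000101 = 7301
36175 = 1000110101001111
→ XOR → 1001000111001010 = 37322

37322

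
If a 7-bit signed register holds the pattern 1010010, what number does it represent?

-46

pattern = 1010010 (MSB is 1 ⇒ negative)
Invert: 0101101, add 1 → 0101110 = 46, so the value is -46.
(Equivalently: 82 - 2^7 = 82 - 128 = -46.)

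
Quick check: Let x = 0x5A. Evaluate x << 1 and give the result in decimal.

0x5A = 01011010
shift left by 1 → 10110100 = 180
(equivalently, 90 × 2^1 = 90 × 2)

180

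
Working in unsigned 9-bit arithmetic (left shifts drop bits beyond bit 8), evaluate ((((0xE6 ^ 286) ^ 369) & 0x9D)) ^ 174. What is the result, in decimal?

39

0xE6 = 011100110
286 = 100011110
→ ^ → 111111000 = 504
369 = 101110001
→ ^ → 010001001 = 137
0x9D = 010011101
→ & → 010001001 = 137
174 = 010101110
→ ^ → 000100111 = 39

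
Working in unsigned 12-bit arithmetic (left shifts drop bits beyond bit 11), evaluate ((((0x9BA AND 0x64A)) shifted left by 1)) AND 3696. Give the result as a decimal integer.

0x9BA = 100110111010
0x64A = 011001001010
→ AND → 000000001010 = 10
→ shifted left by 1 (mod 2^12) → 000000010100 = 20
3696 = 111001110000
→ AND → 000000010000 = 16

16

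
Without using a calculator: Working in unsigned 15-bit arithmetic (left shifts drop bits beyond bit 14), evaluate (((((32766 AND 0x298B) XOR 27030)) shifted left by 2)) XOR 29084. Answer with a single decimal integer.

32766 = 111111111111110
0x298B = 010100110001011
→ AND → 010100110001010 = 10634
27030 = 110100110010110
→ XOR → 100000000011100 = 16412
→ shifted left by 2 (mod 2^15) → 000000001110000 = 112
29084 = 111000110011100
→ XOR → 111000111101100 = 29164

29164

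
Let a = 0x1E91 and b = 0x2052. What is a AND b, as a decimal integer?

16

0x1E91 = 01111010010001
0x2052 = 10000001010010
AND → 00000000010000 = 16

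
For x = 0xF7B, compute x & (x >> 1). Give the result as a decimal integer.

1849

x = 111101111011 = 3963
x>>1 = 011110111101
AND  = 011100111001 = 1849
(x & (x >> 1) has a 1 wherever x has two consecutive 1 bits.)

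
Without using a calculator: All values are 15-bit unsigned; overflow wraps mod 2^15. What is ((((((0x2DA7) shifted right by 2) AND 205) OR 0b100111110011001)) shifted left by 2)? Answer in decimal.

16228

0x2DA7 = 010110110100111
→ shifted right by 2 → 000101101101001 = 2921
205 = 000000011001101
→ AND → 000000001001001 = 73
0b100111110011001 = 100111110011001
→ OR → 100111111011001 = 20441
→ shifted left by 2 (mod 2^15) → 011111101100100 = 16228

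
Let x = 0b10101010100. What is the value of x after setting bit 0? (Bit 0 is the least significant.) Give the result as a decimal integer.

1365

x = 10101010100
bit 0 is currently 0; set it via x | (1 << 0) = x | 1
→ 10101010101 = 1365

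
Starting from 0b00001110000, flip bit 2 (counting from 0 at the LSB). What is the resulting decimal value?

x = 00001110000
bit 2 is currently 0; toggle it via x ^ (1 << 2) = x ^ 4
→ 00001110100 = 116

116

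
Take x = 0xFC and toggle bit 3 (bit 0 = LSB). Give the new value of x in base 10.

x = 011111100
bit 3 is currently 1; toggle it via x ^ (1 << 3) = x ^ 8
→ 011110100 = 244

244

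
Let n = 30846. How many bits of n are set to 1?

30846 = 111100001111110
Count the 1s: 1 + 1 + 1 + 1 + 1 + 1 + 1 + 1 + 1 + 1 = 10

10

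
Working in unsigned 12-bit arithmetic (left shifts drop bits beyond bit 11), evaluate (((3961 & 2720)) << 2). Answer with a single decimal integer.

3961 = 111101111001
2720 = 101010100000
→ & → 101000100000 = 2592
→ << 2 (mod 2^12) → 100010000000 = 2176

2176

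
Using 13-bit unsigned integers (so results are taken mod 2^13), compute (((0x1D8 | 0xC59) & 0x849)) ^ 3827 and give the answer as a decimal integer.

0x1D8 = 0000111011000
0xC59 = 0110001011001
→ | → 0110111011001 = 3545
0x849 = 0100001001001
→ & → 0100001001001 = 2121
3827 = 0111011110011
→ ^ → 0011010111010 = 1722

1722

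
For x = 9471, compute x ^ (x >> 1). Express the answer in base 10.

13952

x = 10010011111111 = 9471
x>>1 = 01001001111111
XOR  = 11011010000000 = 13952
(x ^ (x >> 1) gives the standard binary-reflected Gray code of x.)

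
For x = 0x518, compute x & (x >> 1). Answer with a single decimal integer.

x = 10100011000 = 1304
x>>1 = 01010001100
AND  = 00000001000 = 8
(x & (x >> 1) has a 1 wherever x has two consecutive 1 bits.)

8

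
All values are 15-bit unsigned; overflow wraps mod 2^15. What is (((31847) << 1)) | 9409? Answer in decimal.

31951

31847 = 111110001100111
→ << 1 (mod 2^15) → 111100011001110 = 30926
9409 = 010010011000001
→ | → 111110011001111 = 31951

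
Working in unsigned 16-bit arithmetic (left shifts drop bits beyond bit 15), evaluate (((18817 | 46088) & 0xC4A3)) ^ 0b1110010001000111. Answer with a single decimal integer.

18817 = 0100100110000001
46088 = 1011010000001000
→ | → 1111110110001001 = 64905
0xC4A3 = 1100010010100011
→ & → 1100010010000001 = 50305
0b1110010001000111 = 1110010001000111
→ ^ → 0010000011000110 = 8390

8390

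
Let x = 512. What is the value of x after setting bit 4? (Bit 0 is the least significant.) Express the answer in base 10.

x = 01000000000
bit 4 is currently 0; set it via x | (1 << 4) = x | 16
→ 01000010000 = 528

528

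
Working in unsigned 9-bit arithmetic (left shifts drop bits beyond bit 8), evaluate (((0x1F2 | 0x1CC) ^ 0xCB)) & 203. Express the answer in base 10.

0x1F2 = 111110010
0x1CC = 111001100
→ | → 111111110 = 510
0xCB = 011001011
→ ^ → 100110101 = 309
203 = 011001011
→ & → 000000001 = 1

1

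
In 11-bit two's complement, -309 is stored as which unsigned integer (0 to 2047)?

309 in 11 bits: 00100110101
Invert: 11011001010
Add 1:  11011001011 = 1739
(Check: 2^11 - 309 = 2048 - 309 = 1739.)

1739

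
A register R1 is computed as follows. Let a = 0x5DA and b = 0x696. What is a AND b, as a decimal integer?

1170

0x5DA = 10111011010
0x696 = 11010010110
AND → 10010010010 = 1170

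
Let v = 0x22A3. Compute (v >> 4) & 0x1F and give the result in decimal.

10

v = 10001010100011
Shift right by 4: 1000101010
Mask low 5 bits: 01010 = 10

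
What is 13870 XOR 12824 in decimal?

1078

13870 = 11011000101110
12824 = 11001000011000
XOR → 00010000110110 = 1078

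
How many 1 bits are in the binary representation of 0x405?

3

0x405 = 10000000101
Count the 1s: 1 + 1 + 1 = 3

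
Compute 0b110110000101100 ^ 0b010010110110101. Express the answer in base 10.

18841

a = 110110000101100
b = 010010110110101
XOR → 100100110011001 = 18841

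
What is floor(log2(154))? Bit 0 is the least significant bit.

7

154 = 10011010
The topmost 1 is at position 7 (since 2^7 = 128 ≤ 154 < 256).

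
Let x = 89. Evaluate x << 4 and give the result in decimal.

1424

89 = 00001011001
shift left by 4 → 10110010000 = 1424
(equivalently, 89 × 2^4 = 89 × 16)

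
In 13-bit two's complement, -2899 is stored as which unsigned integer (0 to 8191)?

5293

2899 in 13 bits: 0101101010011
Invert: 1010010101100
Add 1:  1010010101101 = 5293
(Check: 2^13 - 2899 = 8192 - 2899 = 5293.)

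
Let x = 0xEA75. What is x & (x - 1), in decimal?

x = 1110101001110101 = 60021
x - 1 = 1110101001110100
AND   = 1110101001110100 = 60020
(x & (x - 1) clears the lowest set bit of x.)

60020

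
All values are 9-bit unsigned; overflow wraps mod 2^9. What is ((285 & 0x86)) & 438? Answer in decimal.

285 = 100011101
0x86 = 010000110
→ & → 000000100 = 4
438 = 110110110
→ & → 000000100 = 4

4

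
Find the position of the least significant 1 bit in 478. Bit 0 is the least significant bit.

478 = 111011110
Trailing zeros: 1, so the lowest set bit is bit 1 (value 2).

1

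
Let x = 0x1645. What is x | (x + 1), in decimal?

x = 1011001000101 = 5701
x + 1 = 1011001000110
OR    = 1011001000111 = 5703
(x | (x + 1) sets the lowest cleared bit.)

5703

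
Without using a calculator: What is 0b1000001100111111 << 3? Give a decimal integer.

268792

x = 0001000001100111111
shift left by 3 → 1000001100111111000 = 268792
(equivalently, 33599 × 2^3 = 33599 × 8)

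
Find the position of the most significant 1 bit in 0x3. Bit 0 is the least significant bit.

0x3 = 11
The topmost 1 is at position 1 (since 2^1 = 2 ≤ 3 < 4).

1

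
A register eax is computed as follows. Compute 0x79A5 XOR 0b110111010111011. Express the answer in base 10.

0x79A5 = 111100110100101
b = 110111010111011
XOR → 001011100011110 = 5918

5918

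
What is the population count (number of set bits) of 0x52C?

0x52C = 10100101100
Count the 1s: 1 + 1 + 1 + 1 + 1 = 5

5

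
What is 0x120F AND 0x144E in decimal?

0x120F = 1001000001111
0x144E = 1010001001110
AND → 1000000001110 = 4110

4110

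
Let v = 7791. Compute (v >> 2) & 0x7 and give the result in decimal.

3

v = 01111001101111
Shift right by 2: 011110011011
Mask low 3 bits: 011 = 3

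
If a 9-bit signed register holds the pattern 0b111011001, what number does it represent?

pattern = 111011001 (MSB is 1 ⇒ negative)
Invert: 000100110, add 1 → 000100111 = 39, so the value is -39.
(Equivalently: 473 - 2^9 = 473 - 512 = -39.)

-39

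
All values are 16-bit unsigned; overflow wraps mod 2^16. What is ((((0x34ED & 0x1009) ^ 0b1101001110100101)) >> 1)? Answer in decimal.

0x34ED = 0011010011101101
0x1009 = 0001000000001001
→ & → 0001000000001001 = 4105
0b1101001110100101 = 1101001110100101
→ ^ → 1100001110101100 = 50092
→ >> 1 → 0110000111010110 = 25046

25046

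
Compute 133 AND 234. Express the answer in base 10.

128

133 = 10000101
234 = 11101010
AND → 10000000 = 128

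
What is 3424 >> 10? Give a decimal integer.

3

3424 = 110101100000
shift right by 10 → 000000000011 = 3
(equivalently, floor(3424 / 1024))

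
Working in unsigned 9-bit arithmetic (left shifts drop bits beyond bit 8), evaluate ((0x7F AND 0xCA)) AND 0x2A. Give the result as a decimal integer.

10

0x7F = 001111111
0xCA = 011001010
→ AND → 001001010 = 74
0x2A = 000101010
→ AND → 000001010 = 10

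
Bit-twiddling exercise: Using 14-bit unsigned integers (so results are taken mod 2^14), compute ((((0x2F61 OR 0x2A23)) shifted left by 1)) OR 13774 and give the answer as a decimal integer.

16334

0x2F61 = 10111101100001
0x2A23 = 10101000100011
→ OR → 10111101100011 = 12131
→ shifted left by 1 (mod 2^14) → 01111011000110 = 7878
13774 = 11010111001110
→ OR → 11111111001110 = 16334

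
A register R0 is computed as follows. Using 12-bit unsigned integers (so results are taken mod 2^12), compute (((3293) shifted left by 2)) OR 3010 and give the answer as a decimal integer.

3293 = 110011011101
→ shifted left by 2 (mod 2^12) → 001101110100 = 884
3010 = 101111000010
→ OR → 101111110110 = 3062

3062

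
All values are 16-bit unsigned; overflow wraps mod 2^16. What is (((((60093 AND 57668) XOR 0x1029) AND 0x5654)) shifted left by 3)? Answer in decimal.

32800

60093 = 1110101010111101
57668 = 1110000101000100
→ AND → 1110000000000100 = 57348
0x1029 = 0001000000101001
→ XOR → 1111000000101101 = 61485
0x5654 = 0101011001010100
→ AND → 0101000000000100 = 20484
→ shifted left by 3 (mod 2^16) → 1000000000100000 = 32800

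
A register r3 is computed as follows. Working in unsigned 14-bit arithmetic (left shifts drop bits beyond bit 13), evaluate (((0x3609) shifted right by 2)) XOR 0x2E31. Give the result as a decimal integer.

9139

0x3609 = 11011000001001
→ shifted right by 2 → 00110110000010 = 3458
0x2E31 = 10111000110001
→ XOR → 10001110110011 = 9139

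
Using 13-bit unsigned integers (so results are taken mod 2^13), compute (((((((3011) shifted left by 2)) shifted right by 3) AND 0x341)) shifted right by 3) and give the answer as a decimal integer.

3011 = 0101111000011
→ shifted left by 2 (mod 2^13) → 0111100001100 = 3852
→ shifted right by 3 → 0000111100001 = 481
0x341 = 0001101000001
→ AND → 0000101000001 = 321
→ shifted right by 3 → 0000000101000 = 40

40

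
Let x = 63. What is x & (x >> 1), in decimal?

x = 111111 = 63
x>>1 = 011111
AND  = 011111 = 31
(x & (x >> 1) has a 1 wherever x has two consecutive 1 bits.)

31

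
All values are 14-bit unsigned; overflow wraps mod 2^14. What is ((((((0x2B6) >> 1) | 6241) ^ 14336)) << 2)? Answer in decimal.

0x2B6 = 00001010110110
→ >> 1 → 00000101011011 = 347
6241 = 01100001100001
→ | → 01100101111011 = 6523
14336 = 11100000000000
→ ^ → 10000101111011 = 8571
→ << 2 (mod 2^14) → 00010111101100 = 1516

1516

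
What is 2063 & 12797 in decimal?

13

2063 = 00100000001111
12797 = 11000111111101
AND → 00000000001101 = 13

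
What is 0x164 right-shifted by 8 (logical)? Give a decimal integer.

0x164 = 101100100
shift right by 8 → 000000001 = 1
(equivalently, floor(356 / 256))

1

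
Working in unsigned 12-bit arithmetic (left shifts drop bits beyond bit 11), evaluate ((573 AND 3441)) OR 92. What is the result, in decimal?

573 = 001000111101
3441 = 110101110001
→ AND → 000000110001 = 49
92 = 000001011100
→ OR → 000001111101 = 125

125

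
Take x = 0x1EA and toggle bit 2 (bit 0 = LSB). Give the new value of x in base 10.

x = 111101010
bit 2 is currently 0; toggle it via x ^ (1 << 2) = x ^ 4
→ 111101110 = 494

494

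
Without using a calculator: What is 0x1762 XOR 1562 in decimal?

4472

0x1762 = 1011101100010
1562 = 0011000011010
XOR → 1000101111000 = 4472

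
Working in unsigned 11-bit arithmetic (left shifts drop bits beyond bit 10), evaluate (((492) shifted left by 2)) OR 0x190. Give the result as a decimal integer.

1968

492 = 00111101100
→ shifted left by 2 (mod 2^11) → 11110110000 = 1968
0x190 = 00110010000
→ OR → 11110110000 = 1968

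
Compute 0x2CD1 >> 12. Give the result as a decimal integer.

0x2CD1 = 10110011010001
shift right by 12 → 00000000000010 = 2
(equivalently, floor(11473 / 4096))

2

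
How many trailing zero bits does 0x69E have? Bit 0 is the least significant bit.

0x69E = 11010011110
Trailing zeros: 1, so the lowest set bit is bit 1 (value 2).

1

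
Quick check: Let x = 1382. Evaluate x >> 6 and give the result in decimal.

1382 = 10101100110
shift right by 6 → 00000010101 = 21
(equivalently, floor(1382 / 64))

21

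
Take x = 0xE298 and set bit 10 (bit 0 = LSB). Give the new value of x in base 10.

59032

x = 1110001010011000
bit 10 is currently 0; set it via x | (1 << 10) = x | 1024
→ 1110011010011000 = 59032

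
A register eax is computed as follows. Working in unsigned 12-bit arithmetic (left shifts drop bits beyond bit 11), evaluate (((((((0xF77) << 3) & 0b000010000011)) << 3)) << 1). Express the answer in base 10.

0xF77 = 111101110111
→ << 3 (mod 2^12) → 101110111000 = 3000
0b000010000011 = 000010000011
→ & → 000010000000 = 128
→ << 3 (mod 2^12) → 010000000000 = 1024
→ << 1 (mod 2^12) → 100000000000 = 2048

2048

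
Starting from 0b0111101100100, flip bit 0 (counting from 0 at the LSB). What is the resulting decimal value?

3941

x = 0111101100100
bit 0 is currently 0; toggle it via x ^ (1 << 0) = x ^ 1
→ 0111101100101 = 3941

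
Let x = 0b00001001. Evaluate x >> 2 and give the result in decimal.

x = 1001
shift right by 2 → 0010 = 2
(equivalently, floor(9 / 4))

2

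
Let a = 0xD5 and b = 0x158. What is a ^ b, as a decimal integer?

0xD5 = 011010101
0x158 = 101011000
XOR → 110001101 = 397

397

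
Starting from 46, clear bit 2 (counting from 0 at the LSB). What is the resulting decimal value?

42

x = 000101110
bit 2 is currently 1; clear it via x & ~(1 << 2) = x & ~4
→ 000101010 = 42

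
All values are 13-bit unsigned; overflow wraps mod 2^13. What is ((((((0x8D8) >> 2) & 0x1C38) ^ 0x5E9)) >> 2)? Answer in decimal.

0x8D8 = 0100011011000
→ >> 2 → 0001000110110 = 566
0x1C38 = 1110000111000
→ & → 0000000110000 = 48
0x5E9 = 0010111101001
→ ^ → 0010111011001 = 1497
→ >> 2 → 0000101110110 = 374

374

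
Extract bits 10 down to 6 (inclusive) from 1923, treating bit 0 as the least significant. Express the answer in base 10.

v = 0000011110000011
Shift right by 6: 0000011110
Mask low 5 bits: 11110 = 30

30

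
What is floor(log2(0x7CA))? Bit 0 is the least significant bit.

0x7CA = 11111001010
The topmost 1 is at position 10 (since 2^10 = 1024 ≤ 1994 < 2048).

10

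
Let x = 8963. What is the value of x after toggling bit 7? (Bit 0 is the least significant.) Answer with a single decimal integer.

x = 10001100000011
bit 7 is currently 0; toggle it via x ^ (1 << 7) = x ^ 128
→ 10001110000011 = 9091

9091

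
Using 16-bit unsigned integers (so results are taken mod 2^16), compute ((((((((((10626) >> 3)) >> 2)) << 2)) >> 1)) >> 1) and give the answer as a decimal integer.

10626 = 0010100110000010
→ >> 3 → 0000010100110000 = 1328
→ >> 2 → 0000000101001100 = 332
→ << 2 (mod 2^16) → 0000010100110000 = 1328
→ >> 1 → 0000001010011000 = 664
→ >> 1 → 0000000101001100 = 332

332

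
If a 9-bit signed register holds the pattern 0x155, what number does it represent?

-171

pattern = 101010101 (MSB is 1 ⇒ negative)
Invert: 010101010, add 1 → 010101011 = 171, so the value is -171.
(Equivalently: 341 - 2^9 = 341 - 512 = -171.)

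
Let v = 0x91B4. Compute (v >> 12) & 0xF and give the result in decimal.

v = 1001000110110100
Shift right by 12: 1001
Mask low 4 bits: 1001 = 9

9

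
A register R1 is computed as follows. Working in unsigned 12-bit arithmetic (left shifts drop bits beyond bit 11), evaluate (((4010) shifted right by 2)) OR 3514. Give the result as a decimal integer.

4010 = 111110101010
→ shifted right by 2 → 001111101010 = 1002
3514 = 110110111010
→ OR → 111111111010 = 4090

4090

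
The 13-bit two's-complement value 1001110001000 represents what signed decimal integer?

pattern = 1001110001000 (MSB is 1 ⇒ negative)
Invert: 0110001110111, add 1 → 0110001111000 = 3192, so the value is -3192.
(Equivalently: 5000 - 2^13 = 5000 - 8192 = -3192.)

-3192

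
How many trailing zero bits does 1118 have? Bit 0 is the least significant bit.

1

1118 = 10001011110
Trailing zeros: 1, so the lowest set bit is bit 1 (value 2).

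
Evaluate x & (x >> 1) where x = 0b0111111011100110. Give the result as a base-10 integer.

15970

x = 111111011100110 = 32486
x>>1 = 011111101110011
AND  = 011111001100010 = 15970
(x & (x >> 1) has a 1 wherever x has two consecutive 1 bits.)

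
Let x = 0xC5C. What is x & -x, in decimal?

4

x = 110001011100 = 3164
-x (two's complement) = …001110100100
AND   = 000000000100 = 4
(x & -x isolates the lowest set bit of x.)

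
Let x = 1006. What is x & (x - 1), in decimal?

x = 1111101110 = 1006
x - 1 = 1111101101
AND   = 1111101100 = 1004
(x & (x - 1) clears the lowest set bit of x.)

1004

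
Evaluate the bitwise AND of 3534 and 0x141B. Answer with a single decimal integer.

3534 = 0110111001110
0x141B = 1010000011011
AND → 0010000001010 = 1034

1034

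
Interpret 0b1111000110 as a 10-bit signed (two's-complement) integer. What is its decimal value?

pattern = 1111000110 (MSB is 1 ⇒ negative)
Invert: 0000111001, add 1 → 0000111010 = 58, so the value is -58.
(Equivalently: 966 - 2^10 = 966 - 1024 = -58.)

-58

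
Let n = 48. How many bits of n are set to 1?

48 = 110000
Count the 1s: 1 + 1 = 2

2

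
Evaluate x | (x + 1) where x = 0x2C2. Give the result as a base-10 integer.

707

x = 1011000010 = 706
x + 1 = 1011000011
OR    = 1011000011 = 707
(x | (x + 1) sets the lowest cleared bit.)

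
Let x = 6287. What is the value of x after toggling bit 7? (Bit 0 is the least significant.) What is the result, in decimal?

x = 1100010001111
bit 7 is currently 1; toggle it via x ^ (1 << 7) = x ^ 128
→ 1100000001111 = 6159

6159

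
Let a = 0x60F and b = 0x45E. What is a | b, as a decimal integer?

0x60F = 11000001111
0x45E = 10001011110
 OR → 11001011111 = 1631

1631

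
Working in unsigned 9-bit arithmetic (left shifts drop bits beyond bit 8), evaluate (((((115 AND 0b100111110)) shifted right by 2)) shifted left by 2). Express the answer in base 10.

48

115 = 001110011
0b100111110 = 100111110
→ AND → 000110010 = 50
→ shifted right by 2 → 000001100 = 12
→ shifted left by 2 (mod 2^9) → 000110000 = 48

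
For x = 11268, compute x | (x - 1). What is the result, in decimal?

x = 10110000000100 = 11268
x - 1 = 10110000000011
OR    = 10110000000111 = 11271
(x | (x - 1) sets all bits below the lowest set bit.)

11271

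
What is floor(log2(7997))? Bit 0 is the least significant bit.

12

7997 = 1111100111101
The topmost 1 is at position 12 (since 2^12 = 4096 ≤ 7997 < 8192).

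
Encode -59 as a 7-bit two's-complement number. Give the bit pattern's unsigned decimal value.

59 in 7 bits: 0111011
Invert: 1000100
Add 1:  1000101 = 69
(Check: 2^7 - 59 = 128 - 59 = 69.)

69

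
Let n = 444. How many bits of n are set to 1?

444 = 110111100
Count the 1s: 1 + 1 + 1 + 1 + 1 + 1 = 6

6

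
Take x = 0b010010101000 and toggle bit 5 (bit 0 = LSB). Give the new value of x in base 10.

1160

x = 010010101000
bit 5 is currently 1; toggle it via x ^ (1 << 5) = x ^ 32
→ 010010001000 = 1160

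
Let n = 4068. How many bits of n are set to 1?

8

4068 = 111111100100
Count the 1s: 1 + 1 + 1 + 1 + 1 + 1 + 1 + 1 = 8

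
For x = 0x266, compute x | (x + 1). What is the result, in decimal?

615

x = 1001100110 = 614
x + 1 = 1001100111
OR    = 1001100111 = 615
(x | (x + 1) sets the lowest cleared bit.)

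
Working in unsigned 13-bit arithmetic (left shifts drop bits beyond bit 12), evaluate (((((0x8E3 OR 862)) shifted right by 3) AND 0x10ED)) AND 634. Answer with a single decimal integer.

0x8E3 = 0100011100011
862 = 0001101011110
→ OR → 0101111111111 = 3071
→ shifted right by 3 → 0000101111111 = 383
0x10ED = 1000011101101
→ AND → 0000001101101 = 109
634 = 0001001111010
→ AND → 0000001101000 = 104

104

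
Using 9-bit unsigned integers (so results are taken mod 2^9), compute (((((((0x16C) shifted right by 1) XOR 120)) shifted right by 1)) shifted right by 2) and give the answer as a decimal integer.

25

0x16C = 101101100
→ shifted right by 1 → 010110110 = 182
120 = 001111000
→ XOR → 011001110 = 206
→ shifted right by 1 → 001100111 = 103
→ shifted right by 2 → 000011001 = 25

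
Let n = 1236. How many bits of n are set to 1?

5

1236 = 10011010100
Count the 1s: 1 + 1 + 1 + 1 + 1 = 5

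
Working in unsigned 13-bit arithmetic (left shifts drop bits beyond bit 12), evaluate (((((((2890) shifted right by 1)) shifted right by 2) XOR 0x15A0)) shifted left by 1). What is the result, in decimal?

2450

2890 = 0101101001010
→ shifted right by 1 → 0010110100101 = 1445
→ shifted right by 2 → 0000101101001 = 361
0x15A0 = 1010110100000
→ XOR → 1010011001001 = 5321
→ shifted left by 1 (mod 2^13) → 0100110010010 = 2450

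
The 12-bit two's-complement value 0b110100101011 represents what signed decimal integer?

-725

pattern = 110100101011 (MSB is 1 ⇒ negative)
Invert: 001011010100, add 1 → 001011010101 = 725, so the value is -725.
(Equivalently: 3371 - 2^12 = 3371 - 4096 = -725.)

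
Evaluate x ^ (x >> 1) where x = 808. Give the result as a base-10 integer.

700

x = 1100101000 = 808
x>>1 = 0110010100
XOR  = 1010111100 = 700
(x ^ (x >> 1) gives the standard binary-reflected Gray code of x.)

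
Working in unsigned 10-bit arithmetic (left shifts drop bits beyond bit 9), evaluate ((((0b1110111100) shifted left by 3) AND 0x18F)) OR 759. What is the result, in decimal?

1015

0b1110111100 = 1110111100
→ shifted left by 3 (mod 2^10) → 0111100000 = 480
0x18F = 0110001111
→ AND → 0110000000 = 384
759 = 1011110111
→ OR → 1111110111 = 1015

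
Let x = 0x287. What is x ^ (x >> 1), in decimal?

964

x = 1010000111 = 647
x>>1 = 0101000011
XOR  = 1111000100 = 964
(x ^ (x >> 1) gives the standard binary-reflected Gray code of x.)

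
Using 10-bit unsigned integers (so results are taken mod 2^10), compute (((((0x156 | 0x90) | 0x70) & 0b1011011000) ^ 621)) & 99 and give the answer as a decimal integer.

0x156 = 0101010110
0x90 = 0010010000
→ | → 0111010110 = 470
0x70 = 0001110000
→ | → 0111110110 = 502
0b1011011000 = 1011011000
→ & → 0011010000 = 208
621 = 1001101101
→ ^ → 1010111101 = 701
99 = 0001100011
→ & → 0000100001 = 33

33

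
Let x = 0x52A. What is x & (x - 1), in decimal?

x = 10100101010 = 1322
x - 1 = 10100101001
AND   = 10100101000 = 1320
(x & (x - 1) clears the lowest set bit of x.)

1320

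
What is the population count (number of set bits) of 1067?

1067 = 10000101011
Count the 1s: 1 + 1 + 1 + 1 + 1 = 5

5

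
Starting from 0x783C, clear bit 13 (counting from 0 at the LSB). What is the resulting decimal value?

x = 111100000111100
bit 13 is currently 1; clear it via x & ~(1 << 13) = x & ~8192
→ 101100000111100 = 22588

22588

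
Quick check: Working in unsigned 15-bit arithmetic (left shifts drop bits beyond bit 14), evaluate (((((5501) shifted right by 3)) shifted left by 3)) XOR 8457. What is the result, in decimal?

13425

5501 = 001010101111101
→ shifted right by 3 → 000001010101111 = 687
→ shifted left by 3 (mod 2^15) → 001010101111000 = 5496
8457 = 010000100001001
→ XOR → 011010001110001 = 13425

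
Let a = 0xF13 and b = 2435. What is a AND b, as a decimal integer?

0xF13 = 111100010011
2435 = 100110000011
AND → 100100000011 = 2307

2307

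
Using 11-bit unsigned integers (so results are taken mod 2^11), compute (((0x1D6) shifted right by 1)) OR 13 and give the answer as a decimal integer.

239

0x1D6 = 00111010110
→ shifted right by 1 → 00011101011 = 235
13 = 00000001101
→ OR → 00011101111 = 239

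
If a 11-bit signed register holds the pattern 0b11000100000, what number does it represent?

-480

pattern = 11000100000 (MSB is 1 ⇒ negative)
Invert: 00111011111, add 1 → 00111100000 = 480, so the value is -480.
(Equivalently: 1568 - 2^11 = 1568 - 2048 = -480.)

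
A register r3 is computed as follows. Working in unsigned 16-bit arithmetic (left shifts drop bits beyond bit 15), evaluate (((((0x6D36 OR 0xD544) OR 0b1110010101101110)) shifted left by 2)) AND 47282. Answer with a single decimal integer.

45232

0x6D36 = 0110110100110110
0xD544 = 1101010101000100
→ OR → 1111110101110110 = 64886
0b1110010101101110 = 1110010101101110
→ OR → 1111110101111110 = 64894
→ shifted left by 2 (mod 2^16) → 1111010111111000 = 62968
47282 = 1011100010110010
→ AND → 1011000010110000 = 45232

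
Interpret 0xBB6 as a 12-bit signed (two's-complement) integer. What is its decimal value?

-1098

pattern = 101110110110 (MSB is 1 ⇒ negative)
Invert: 010001001001, add 1 → 010001001010 = 1098, so the value is -1098.
(Equivalently: 2998 - 2^12 = 2998 - 4096 = -1098.)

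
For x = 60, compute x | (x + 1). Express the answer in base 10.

x = 111100 = 60
x + 1 = 111101
OR    = 111101 = 61
(x | (x + 1) sets the lowest cleared bit.)

61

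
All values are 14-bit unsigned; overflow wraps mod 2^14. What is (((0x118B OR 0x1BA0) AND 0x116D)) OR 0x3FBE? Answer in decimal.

16319

0x118B = 01000110001011
0x1BA0 = 01101110100000
→ OR → 01101110101011 = 7083
0x116D = 01000101101101
→ AND → 01000100101001 = 4393
0x3FBE = 11111110111110
→ OR → 11111110111111 = 16319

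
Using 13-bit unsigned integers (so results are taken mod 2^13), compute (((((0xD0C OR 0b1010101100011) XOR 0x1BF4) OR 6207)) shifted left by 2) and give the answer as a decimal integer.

6908

0xD0C = 0110100001100
0b1010101100011 = 1010101100011
→ OR → 1110101101111 = 7535
0x1BF4 = 1101111110100
→ XOR → 0011010011011 = 1691
6207 = 1100000111111
→ OR → 1111010111111 = 7871
→ shifted left by 2 (mod 2^13) → 1101011111100 = 6908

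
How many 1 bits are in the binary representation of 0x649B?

8

0x649B = 110010010011011
Count the 1s: 1 + 1 + 1 + 1 + 1 + 1 + 1 + 1 = 8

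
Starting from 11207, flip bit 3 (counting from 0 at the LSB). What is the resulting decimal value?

11215

x = 10101111000111
bit 3 is currently 0; toggle it via x ^ (1 << 3) = x ^ 8
→ 10101111001111 = 11215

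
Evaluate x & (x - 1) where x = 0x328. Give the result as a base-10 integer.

x = 1100101000 = 808
x - 1 = 1100100111
AND   = 1100100000 = 800
(x & (x - 1) clears the lowest set bit of x.)

800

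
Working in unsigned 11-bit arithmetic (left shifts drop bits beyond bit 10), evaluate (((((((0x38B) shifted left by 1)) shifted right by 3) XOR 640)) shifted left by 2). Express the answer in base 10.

392

0x38B = 01110001011
→ shifted left by 1 (mod 2^11) → 11100010110 = 1814
→ shifted right by 3 → 00011100010 = 226
640 = 01010000000
→ XOR → 01001100010 = 610
→ shifted left by 2 (mod 2^11) → 00110001000 = 392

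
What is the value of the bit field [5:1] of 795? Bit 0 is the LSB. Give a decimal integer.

13

v = 1100011011
Shift right by 1: 110001101
Mask low 5 bits: 01101 = 13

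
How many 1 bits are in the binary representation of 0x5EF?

0x5EF = 10111101111
Count the 1s: 1 + 1 + 1 + 1 + 1 + 1 + 1 + 1 + 1 = 9

9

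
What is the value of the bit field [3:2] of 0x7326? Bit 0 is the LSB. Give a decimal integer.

1

v = 0111001100100110
Shift right by 2: 01110011001001
Mask low 2 bits: 01 = 1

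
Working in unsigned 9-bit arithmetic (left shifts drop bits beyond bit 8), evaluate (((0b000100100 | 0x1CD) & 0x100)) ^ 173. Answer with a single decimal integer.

429

0b000100100 = 000100100
0x1CD = 111001101
→ | → 111101101 = 493
0x100 = 100000000
→ & → 100000000 = 256
173 = 010101101
→ ^ → 110101101 = 429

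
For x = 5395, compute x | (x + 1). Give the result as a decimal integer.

5399

x = 1010100010011 = 5395
x + 1 = 1010100010100
OR    = 1010100010111 = 5399
(x | (x + 1) sets the lowest cleared bit.)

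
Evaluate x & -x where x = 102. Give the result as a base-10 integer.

2

x = 1100110 = 102
-x (two's complement) = …0011010
AND   = 0000010 = 2
(x & -x isolates the lowest set bit of x.)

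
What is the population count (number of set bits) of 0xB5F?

0xB5F = 101101011111
Count the 1s: 1 + 1 + 1 + 1 + 1 + 1 + 1 + 1 + 1 = 9

9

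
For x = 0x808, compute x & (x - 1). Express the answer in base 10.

2048

x = 100000001000 = 2056
x - 1 = 100000000111
AND   = 100000000000 = 2048
(x & (x - 1) clears the lowest set bit of x.)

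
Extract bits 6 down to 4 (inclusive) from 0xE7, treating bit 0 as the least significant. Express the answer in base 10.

6

v = 000011100111
Shift right by 4: 00001110
Mask low 3 bits: 110 = 6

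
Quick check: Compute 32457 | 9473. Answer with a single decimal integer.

32457 = 111111011001001
9473 = 010010100000001
 OR → 111111111001001 = 32713

32713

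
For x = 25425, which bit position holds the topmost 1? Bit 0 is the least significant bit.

25425 = 110001101010001
The topmost 1 is at position 14 (since 2^14 = 16384 ≤ 25425 < 32768).

14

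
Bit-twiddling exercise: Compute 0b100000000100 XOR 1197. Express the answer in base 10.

3241

a = 100000000100
1197 = 010010101101
XOR → 110010101001 = 3241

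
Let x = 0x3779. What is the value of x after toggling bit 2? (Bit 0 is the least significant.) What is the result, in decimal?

x = 011011101111001
bit 2 is currently 0; toggle it via x ^ (1 << 2) = x ^ 4
→ 011011101111101 = 14205

14205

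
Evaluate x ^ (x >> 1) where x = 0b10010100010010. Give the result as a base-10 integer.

14235

x = 10010100010010 = 9490
x>>1 = 01001010001001
XOR  = 11011110011011 = 14235
(x ^ (x >> 1) gives the standard binary-reflected Gray code of x.)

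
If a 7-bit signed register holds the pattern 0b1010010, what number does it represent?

-46

pattern = 1010010 (MSB is 1 ⇒ negative)
Invert: 0101101, add 1 → 0101110 = 46, so the value is -46.
(Equivalently: 82 - 2^7 = 82 - 128 = -46.)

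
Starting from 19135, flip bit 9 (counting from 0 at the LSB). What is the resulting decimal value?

x = 100101010111111
bit 9 is currently 1; toggle it via x ^ (1 << 9) = x ^ 512
→ 100100010111111 = 18623

18623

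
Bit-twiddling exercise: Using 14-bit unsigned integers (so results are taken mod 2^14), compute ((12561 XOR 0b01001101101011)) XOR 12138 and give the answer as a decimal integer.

12561 = 11000100010001
0b01001101101011 = 01001101101011
→ XOR → 10001001111010 = 8826
12138 = 10111101101010
→ XOR → 00110100010000 = 3344

3344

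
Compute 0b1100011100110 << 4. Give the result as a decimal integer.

x = 00001100011100110
shift left by 4 → 11000111001100000 = 101984
(equivalently, 6374 × 2^4 = 6374 × 16)

101984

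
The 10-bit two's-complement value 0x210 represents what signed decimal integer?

pattern = 1000010000 (MSB is 1 ⇒ negative)
Invert: 0111101111, add 1 → 0111110000 = 496, so the value is -496.
(Equivalently: 528 - 2^10 = 528 - 1024 = -496.)

-496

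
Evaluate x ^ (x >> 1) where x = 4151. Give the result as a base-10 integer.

x = 1000000110111 = 4151
x>>1 = 0100000011011
XOR  = 1100000101100 = 6188
(x ^ (x >> 1) gives the standard binary-reflected Gray code of x.)

6188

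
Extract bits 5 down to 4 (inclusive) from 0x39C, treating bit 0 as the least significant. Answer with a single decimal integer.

v = 1110011100
Shift right by 4: 111001
Mask low 2 bits: 01 = 1

1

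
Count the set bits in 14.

3

14 = 1110
Count the 1s: 1 + 1 + 1 = 3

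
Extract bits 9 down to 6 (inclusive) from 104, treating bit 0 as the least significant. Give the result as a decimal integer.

1

v = 000001101000
Shift right by 6: 000001
Mask low 4 bits: 0001 = 1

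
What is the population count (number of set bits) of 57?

4

57 = 111001
Count the 1s: 1 + 1 + 1 + 1 = 4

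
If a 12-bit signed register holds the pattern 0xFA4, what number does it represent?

pattern = 111110100100 (MSB is 1 ⇒ negative)
Invert: 000001011011, add 1 → 000001011100 = 92, so the value is -92.
(Equivalently: 4004 - 2^12 = 4004 - 4096 = -92.)

-92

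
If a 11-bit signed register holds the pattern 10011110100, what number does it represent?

-780

pattern = 10011110100 (MSB is 1 ⇒ negative)
Invert: 01100001011, add 1 → 01100001100 = 780, so the value is -780.
(Equivalently: 1268 - 2^11 = 1268 - 2048 = -780.)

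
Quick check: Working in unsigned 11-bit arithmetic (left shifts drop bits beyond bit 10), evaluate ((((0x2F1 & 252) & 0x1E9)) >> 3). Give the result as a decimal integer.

0x2F1 = 01011110001
252 = 00011111100
→ & → 00011110000 = 240
0x1E9 = 00111101001
→ & → 00011100000 = 224
→ >> 3 → 00000011100 = 28

28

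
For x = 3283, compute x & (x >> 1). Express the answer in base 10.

x = 110011010011 = 3283
x>>1 = 011001101001
AND  = 010001000001 = 1089
(x & (x >> 1) has a 1 wherever x has two consecutive 1 bits.)

1089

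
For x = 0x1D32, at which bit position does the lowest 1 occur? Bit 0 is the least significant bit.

1

0x1D32 = 1110100110010
Trailing zeros: 1, so the lowest set bit is bit 1 (value 2).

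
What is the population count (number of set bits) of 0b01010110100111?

n = 1010110100111
Count the 1s: 1 + 1 + 1 + 1 + 1 + 1 + 1 + 1 = 8

8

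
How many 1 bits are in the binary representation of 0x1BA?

6

0x1BA = 110111010
Count the 1s: 1 + 1 + 1 + 1 + 1 + 1 = 6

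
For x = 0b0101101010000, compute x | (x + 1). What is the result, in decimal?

x = 101101010000 = 2896
x + 1 = 101101010001
OR    = 101101010001 = 2897
(x | (x + 1) sets the lowest cleared bit.)

2897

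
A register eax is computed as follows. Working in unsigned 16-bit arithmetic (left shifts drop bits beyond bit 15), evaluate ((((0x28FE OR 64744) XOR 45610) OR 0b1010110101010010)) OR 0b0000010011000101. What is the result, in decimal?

0x28FE = 0010100011111110
64744 = 1111110011101000
→ OR → 1111110011111110 = 64766
45610 = 1011001000101010
→ XOR → 0100111011010100 = 20180
0b1010110101010010 = 1010110101010010
→ OR → 1110111111010110 = 61398
0b0000010011000101 = 0000010011000101
→ OR → 1110111111010111 = 61399

61399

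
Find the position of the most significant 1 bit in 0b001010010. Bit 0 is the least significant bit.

0b001010010 = 1010010
The topmost 1 is at position 6 (since 2^6 = 64 ≤ 82 < 128).

6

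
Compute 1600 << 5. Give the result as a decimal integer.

51200

1600 = 0000011001000000
shift left by 5 → 1100100000000000 = 51200
(equivalently, 1600 × 2^5 = 1600 × 32)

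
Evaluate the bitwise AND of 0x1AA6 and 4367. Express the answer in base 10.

4102

0x1AA6 = 1101010100110
4367 = 1000100001111
AND → 1000000000110 = 4102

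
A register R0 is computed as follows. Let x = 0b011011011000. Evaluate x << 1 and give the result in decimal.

3504

x = 011011011000
shift left by 1 → 110110110000 = 3504
(equivalently, 1752 × 2^1 = 1752 × 2)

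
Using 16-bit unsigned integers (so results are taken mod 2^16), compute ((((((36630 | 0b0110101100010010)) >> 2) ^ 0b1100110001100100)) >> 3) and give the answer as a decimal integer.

7924

36630 = 1000111100010110
0b0110101100010010 = 0110101100010010
→ | → 1110111100010110 = 61206
→ >> 2 → 0011101111000101 = 15301
0b1100110001100100 = 1100110001100100
→ ^ → 1111011110100001 = 63393
→ >> 3 → 0001111011110100 = 7924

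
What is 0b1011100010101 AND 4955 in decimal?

a = 1011100010101
4955 = 1001101011011
AND → 1001100010001 = 4881

4881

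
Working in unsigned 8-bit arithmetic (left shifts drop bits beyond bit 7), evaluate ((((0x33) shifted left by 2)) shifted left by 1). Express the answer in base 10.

0x33 = 00110011
→ shifted left by 2 (mod 2^8) → 11001100 = 204
→ shifted left by 1 (mod 2^8) → 10011000 = 152

152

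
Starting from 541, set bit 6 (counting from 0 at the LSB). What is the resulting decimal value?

605

x = 01000011101
bit 6 is currently 0; set it via x | (1 << 6) = x | 64
→ 01001011101 = 605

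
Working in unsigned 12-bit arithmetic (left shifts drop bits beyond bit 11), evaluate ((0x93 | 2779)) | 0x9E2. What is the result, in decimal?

0x93 = 000010010011
2779 = 101011011011
→ | → 101011011011 = 2779
0x9E2 = 100111100010
→ | → 101111111011 = 3067

3067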